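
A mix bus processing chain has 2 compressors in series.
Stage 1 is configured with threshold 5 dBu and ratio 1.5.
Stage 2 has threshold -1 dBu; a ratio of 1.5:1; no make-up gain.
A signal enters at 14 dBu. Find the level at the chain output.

7 dBu

Stage 1: 14 dBu is 9 dB over 5 dBu; at 1.5:1 that becomes 6 dB over, giving 11 dBu.
Stage 2: 12 dB above -1 dBu, reduced 1.5:1 to 8 dB above → 7 dBu.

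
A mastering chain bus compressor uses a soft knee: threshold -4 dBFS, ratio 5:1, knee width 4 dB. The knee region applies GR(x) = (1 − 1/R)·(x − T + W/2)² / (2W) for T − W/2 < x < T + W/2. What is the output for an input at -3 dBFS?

-3.9 dBFS

x − T + W/2 = -3 − (-4) + 2 = 3.
GR = (1 − 1/5) × 3² / 8 = 0.8 × 9 / 8 = 0.9 dB.
Output = -3 − 0.9 = -3.9 dBFS.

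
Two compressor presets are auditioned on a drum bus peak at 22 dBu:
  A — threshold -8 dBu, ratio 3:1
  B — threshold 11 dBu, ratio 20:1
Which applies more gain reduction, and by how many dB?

A: 30 dB over, compressed to 10 dB over, so 20 dB of GR.
B: 11 dB over, compressed to 0.55 dB over, so 10.45 dB of GR.
Difference: 9.55 dB in favour of A.

A, by 9.55 dB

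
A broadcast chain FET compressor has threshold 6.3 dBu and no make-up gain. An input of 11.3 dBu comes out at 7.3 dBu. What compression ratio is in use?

Input overshoot = 11.3 − 6.3 = 5 dB; output overshoot = 7.3 − 6.3 = 1 dB.
Ratio = 5 / 1 = 5.

5:1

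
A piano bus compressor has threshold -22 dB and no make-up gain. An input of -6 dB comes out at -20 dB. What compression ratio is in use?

Input overshoot = -6 − (-22) = 16 dB; output overshoot = -20 − (-22) = 2 dB.
Ratio = 16 / 2 = 8.

8:1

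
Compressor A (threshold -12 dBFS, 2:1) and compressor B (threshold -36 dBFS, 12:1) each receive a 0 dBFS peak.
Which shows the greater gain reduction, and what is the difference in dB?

A: GR = 12 − 12/2 = 6 dB.
B: GR = 36 − 36/12 = 33 dB.
B reduces 27 dB more.

B, by 27 dB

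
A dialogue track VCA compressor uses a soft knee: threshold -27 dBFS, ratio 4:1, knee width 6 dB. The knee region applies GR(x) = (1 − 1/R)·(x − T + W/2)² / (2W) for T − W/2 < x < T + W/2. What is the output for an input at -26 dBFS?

-27 dBFS

x − T + W/2 = -26 − (-27) + 3 = 4.
GR = (1 − 1/4) × 4² / 12 = 0.75 × 16 / 12 = 1 dB.
Output = -26 − 1 = -27 dBFS.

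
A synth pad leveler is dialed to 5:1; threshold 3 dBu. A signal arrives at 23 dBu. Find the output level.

7 dBu

The input is 20 dB above the 3 dBu threshold.
At 5:1 the overshoot is divided by 5, leaving 4 dB above threshold.
That puts the output at 7 dBu.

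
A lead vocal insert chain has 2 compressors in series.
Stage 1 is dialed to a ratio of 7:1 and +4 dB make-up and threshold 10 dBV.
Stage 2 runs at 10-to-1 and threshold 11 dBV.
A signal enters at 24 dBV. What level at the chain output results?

11.5 dBV

Stage 1: 14 dB above 10 dBV, reduced 7:1 to 2 dB above → 12 dBV; +4 dB make-up → 16 dBV.
Stage 2: 5 dB above 11 dBV, reduced 10:1 to 0.5 dB above → 11.5 dBV.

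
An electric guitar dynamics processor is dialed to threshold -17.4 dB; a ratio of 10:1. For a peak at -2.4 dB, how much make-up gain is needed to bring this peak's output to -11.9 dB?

4 dB

The peak compresses to -17.4 + 15/10 = -15.9 dB.
To reach -11.9 dB requires -11.9 − (-15.9) = 4 dB of make-up.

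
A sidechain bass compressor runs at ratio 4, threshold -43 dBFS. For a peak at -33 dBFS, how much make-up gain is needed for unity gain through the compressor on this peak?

The peak compresses to -43 + 10/4 = -40.5 dBFS.
To reach -33 dBFS requires -33 − (-40.5) = 7.5 dB of make-up.

7.5 dB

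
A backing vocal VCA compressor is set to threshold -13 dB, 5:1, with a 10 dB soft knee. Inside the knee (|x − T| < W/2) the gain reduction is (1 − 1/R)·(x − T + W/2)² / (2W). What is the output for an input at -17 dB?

-17.04 dB

x − T + W/2 = -17 − (-13) + 5 = 1.
GR = (1 − 1/5) × 1² / 20 = 0.8 × 1 / 20 = 0.04 dB.
Output = -17 − 0.04 = -17.04 dB.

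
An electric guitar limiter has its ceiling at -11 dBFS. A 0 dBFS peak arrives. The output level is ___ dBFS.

-11 dBFS

At ∞:1, everything above -11 dBFS is held at the ceiling.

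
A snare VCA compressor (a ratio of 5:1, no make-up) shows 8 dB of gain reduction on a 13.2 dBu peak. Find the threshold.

3.2 dBu

Input is 10 dB above T (since output overshoot × R = input overshoot: (5.2 − T)·5 = 13.2 − T gives T = 3.2 dBu).
Check: 3.2 + (13.2 − 3.2)/5 = 3.2 + 2 = 5.2 dBu. ✓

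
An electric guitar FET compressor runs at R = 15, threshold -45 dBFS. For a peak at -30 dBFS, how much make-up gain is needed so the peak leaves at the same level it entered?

Without make-up, output = threshold + overshoot/15 = -45 + 1 = -44 dBFS.
Gap to target: 14 dB.

14 dB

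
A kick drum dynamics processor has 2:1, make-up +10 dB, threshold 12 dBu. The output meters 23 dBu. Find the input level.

Remove make-up: 23 − 10 = 13 dBu.
The compressed level sits 13 − 12 = 1 dB over threshold.
Input overshoot = R × output overshoot = 2 dB → input = 12 + 2 = 14 dBu.

14 dBu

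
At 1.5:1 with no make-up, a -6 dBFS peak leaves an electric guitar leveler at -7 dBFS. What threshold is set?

Input is 3 dB above T (since output overshoot × R = input overshoot: (-7 − T)·1.5 = -6 − T gives T = -9 dBFS).
Check: -9 + (-6 − (-9))/1.5 = -9 + 2 = -7 dBFS. ✓

-9 dBFS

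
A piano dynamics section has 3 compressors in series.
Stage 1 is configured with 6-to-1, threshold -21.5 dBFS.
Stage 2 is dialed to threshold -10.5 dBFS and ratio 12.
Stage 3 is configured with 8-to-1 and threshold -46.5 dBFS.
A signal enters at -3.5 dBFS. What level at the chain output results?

Stage 1: -3.5 dBFS is 18 dB over -21.5 dBFS; at 6:1 that becomes 3 dB over, giving -18.5 dBFS.
Stage 2: below threshold (-18.5 ≤ -10.5); passes unchanged; output -18.5 dBFS.
Stage 3: overshoot 28 dB → 28/8 = 3.5 dB → -43 dBFS.

-43 dBFS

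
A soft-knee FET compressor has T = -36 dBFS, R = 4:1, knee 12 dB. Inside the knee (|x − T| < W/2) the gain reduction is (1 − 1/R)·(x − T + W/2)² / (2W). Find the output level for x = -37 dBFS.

-37.78125 dBFS

x − T + W/2 = -37 − (-36) + 6 = 5.
GR = (1 − 1/4) × 5² / 24 = 0.75 × 25 / 24 = 0.78125 dB.
Output = -37 − 0.78125 = -37.78125 dBFS.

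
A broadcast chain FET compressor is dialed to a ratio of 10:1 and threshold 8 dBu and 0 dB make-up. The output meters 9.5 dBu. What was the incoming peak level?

23 dBu

The compressed level sits 9.5 − 8 = 1.5 dB over threshold.
Input overshoot = R × output overshoot = 15 dB → input = 8 + 15 = 23 dBu.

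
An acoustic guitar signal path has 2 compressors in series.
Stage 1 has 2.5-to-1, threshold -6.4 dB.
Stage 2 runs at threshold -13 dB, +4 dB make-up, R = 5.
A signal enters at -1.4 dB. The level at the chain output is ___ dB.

Stage 1: -1.4 dB is 5 dB over -6.4 dB; at 2.5:1 that becomes 2 dB over, giving -4.4 dB.
Stage 2: overshoot 8.6 dB → 8.6/5 = 1.72 dB → -11.28 dB; +4 dB make-up → -7.28 dB.

-7.28 dB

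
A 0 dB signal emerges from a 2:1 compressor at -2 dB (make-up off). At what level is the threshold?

Gain reduction = 0 − (-2) = 2 dB; output overshoot = GR / (R − 1) = 2 / 1 = 2 dB.
Threshold = output − output overshoot = -2 − 2 = -4 dB.

-4 dB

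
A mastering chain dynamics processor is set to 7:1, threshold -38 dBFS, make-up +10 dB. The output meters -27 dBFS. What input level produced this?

Stripping the +10 dB make-up gives -37 dBFS at the gain stage.
That's 1 dB above the -38 dBFS threshold.
Undo the ratio: input overshoot = 1 × 7 = 7 dB, giving input = -31 dBFS.

-31 dBFS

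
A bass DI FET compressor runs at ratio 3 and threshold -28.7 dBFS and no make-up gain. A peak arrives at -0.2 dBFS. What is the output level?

Overshoot: -0.2 − (-28.7) = 28.5 dB.
At 3:1 the overshoot is divided by 3, leaving 9.5 dB above threshold.
Output = -28.7 + 9.5 = -19.2 dBFS.

-19.2 dBFS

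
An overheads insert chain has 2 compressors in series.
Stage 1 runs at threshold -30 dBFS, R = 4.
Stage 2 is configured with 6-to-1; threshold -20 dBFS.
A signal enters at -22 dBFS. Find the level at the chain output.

Stage 1: overshoot 8 dB → 8/4 = 2 dB → -28 dBFS.
Stage 2: -28 dBFS is at or below the -20 dBFS threshold — no compression; output -28 dBFS.

-28 dBFS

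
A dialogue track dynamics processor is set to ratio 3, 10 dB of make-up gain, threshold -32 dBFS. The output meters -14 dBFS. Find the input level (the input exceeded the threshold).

-8 dBFS

Stripping the +10 dB make-up gives -24 dBFS at the gain stage.
Post-compression overshoot = -24 − (-32) = 8 dB.
Undo the ratio: input overshoot = 8 × 3 = 24 dB, giving input = -8 dBFS.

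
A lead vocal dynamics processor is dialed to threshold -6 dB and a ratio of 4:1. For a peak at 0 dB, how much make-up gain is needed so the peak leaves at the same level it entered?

The peak compresses to -6 + 6/4 = -4.5 dB.
To reach 0 dB requires 0 − (-4.5) = 4.5 dB of make-up.

4.5 dB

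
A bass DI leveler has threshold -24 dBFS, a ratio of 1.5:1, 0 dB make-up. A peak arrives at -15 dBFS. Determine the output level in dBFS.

-15 dBFS sits 9 dB over threshold.
The 9 dB excess becomes 6 dB after 1.5:1 reduction.
Output = -24 + 6 = -18 dBFS.

-18 dBFS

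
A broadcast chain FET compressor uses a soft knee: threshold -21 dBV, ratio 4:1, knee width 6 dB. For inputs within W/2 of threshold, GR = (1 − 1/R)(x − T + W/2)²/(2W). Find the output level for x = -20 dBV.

x − T + W/2 = -20 − (-21) + 3 = 4.
GR = (1 − 1/4) × 4² / 12 = 0.75 × 16 / 12 = 1 dB.
Output = -20 − 1 = -21 dBV.

-21 dBV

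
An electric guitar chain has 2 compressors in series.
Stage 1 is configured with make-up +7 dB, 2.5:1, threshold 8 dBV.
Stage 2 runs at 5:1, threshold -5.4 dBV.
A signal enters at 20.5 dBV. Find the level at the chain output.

Stage 1: 12.5 dB above 8 dBV, reduced 2.5:1 to 5 dB above → 13 dBV; +7 dB make-up → 20 dBV.
Stage 2: 20 dBV is 25.4 dB over -5.4 dBV; at 5:1 that becomes 5.08 dB over, giving -0.32 dBV.

-0.32 dBV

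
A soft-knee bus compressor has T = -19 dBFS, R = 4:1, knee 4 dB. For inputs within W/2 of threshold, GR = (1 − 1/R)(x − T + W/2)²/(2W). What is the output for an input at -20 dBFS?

-20.09375 dBFS

x − T + W/2 = -20 − (-19) + 2 = 1.
GR = (1 − 1/4) × 1² / 8 = 0.75 × 1 / 8 = 0.09375 dB.
Output = -20 − 0.09375 = -20.09375 dBFS.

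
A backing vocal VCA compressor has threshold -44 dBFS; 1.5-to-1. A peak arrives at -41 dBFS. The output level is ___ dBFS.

-41 dBFS sits 3 dB over threshold.
At 1.5:1 the overshoot is divided by 1.5, leaving 2 dB above threshold.
That puts the output at -42 dBFS.

-42 dBFS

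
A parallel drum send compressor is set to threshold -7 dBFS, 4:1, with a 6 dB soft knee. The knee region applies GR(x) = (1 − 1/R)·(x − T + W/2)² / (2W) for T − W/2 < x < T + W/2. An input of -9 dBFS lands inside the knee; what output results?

x − T + W/2 = -9 − (-7) + 3 = 1.
GR = (1 − 1/4) × 1² / 12 = 0.75 × 1 / 12 = 0.0625 dB.
Output = -9 − 0.0625 = -9.0625 dBFS.

-9.0625 dBFS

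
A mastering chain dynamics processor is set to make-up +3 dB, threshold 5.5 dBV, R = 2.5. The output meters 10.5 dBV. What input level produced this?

10.5 dBV

Stripping the +3 dB make-up gives 7.5 dBV at the gain stage.
That's 2 dB above the 5.5 dBV threshold.
Input overshoot = R × output overshoot = 5 dB → input = 5.5 + 5 = 10.5 dBV.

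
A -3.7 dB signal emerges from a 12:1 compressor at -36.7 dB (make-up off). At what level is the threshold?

-39.7 dB

Let T be the threshold. Output overshoot = (input overshoot)/R, so -36.7 − T = (-3.7 − T)/12.
12·(-36.7 − T) = -3.7 − T → 11·T = -440.4 − (-3.7) = -436.7.
T = -436.7/11 = -39.7 dB.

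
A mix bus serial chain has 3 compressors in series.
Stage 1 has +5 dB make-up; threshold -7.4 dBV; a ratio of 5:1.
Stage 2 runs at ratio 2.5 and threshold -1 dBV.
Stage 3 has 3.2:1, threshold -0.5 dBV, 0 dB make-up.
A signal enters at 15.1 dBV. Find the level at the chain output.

-0.26875 dBV

Stage 1: overshoot 22.5 dB → 22.5/5 = 4.5 dB → -2.9 dBV; +5 dB make-up → 2.1 dBV.
Stage 2: 3.1 dB above -1 dBV, reduced 2.5:1 to 1.24 dB above → 0.24 dBV.
Stage 3: overshoot 0.74 dB → 0.74/3.2 = 0.23125 dB → -0.26875 dBV.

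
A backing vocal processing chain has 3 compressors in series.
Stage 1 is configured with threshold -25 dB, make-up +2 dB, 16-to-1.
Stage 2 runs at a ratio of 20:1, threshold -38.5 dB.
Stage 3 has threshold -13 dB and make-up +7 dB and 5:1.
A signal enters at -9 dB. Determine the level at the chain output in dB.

Stage 1: overshoot 16 dB → 16/16 = 1 dB → -24 dB; +2 dB make-up → -22 dB.
Stage 2: 16.5 dB above -38.5 dB, reduced 20:1 to 0.825 dB above → -37.675 dB.
Stage 3: -37.675 dB ≤ -13 dB, so stage 3 doesn't engage; make-up brings it to -30.675 dB.

-30.675 dB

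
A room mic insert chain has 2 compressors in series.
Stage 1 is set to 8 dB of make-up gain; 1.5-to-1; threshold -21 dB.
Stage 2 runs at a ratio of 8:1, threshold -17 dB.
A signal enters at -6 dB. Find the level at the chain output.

-15.25 dB

Stage 1: 15 dB above -21 dB, reduced 1.5:1 to 10 dB above → -11 dB; +8 dB make-up → -3 dB.
Stage 2: 14 dB above -17 dB, reduced 8:1 to 1.75 dB above → -15.25 dB.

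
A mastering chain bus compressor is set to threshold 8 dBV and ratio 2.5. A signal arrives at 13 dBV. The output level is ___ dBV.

13 dBV sits 5 dB over threshold.
The 5 dB excess becomes 2 dB after 2.5:1 reduction.
Output = 8 + 2 = 10 dBV.

10 dBV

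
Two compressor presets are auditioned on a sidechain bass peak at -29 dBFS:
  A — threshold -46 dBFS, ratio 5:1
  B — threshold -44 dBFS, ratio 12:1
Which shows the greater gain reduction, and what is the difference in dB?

B, by 0.15 dB

A: 17 dB over, compressed to 3.4 dB over, so 13.6 dB of GR.
B: 15 dB over, compressed to 1.25 dB over, so 13.75 dB of GR.
Difference: 0.15 dB in favour of B.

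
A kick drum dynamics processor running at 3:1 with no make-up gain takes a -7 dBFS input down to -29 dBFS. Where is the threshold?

-40 dBFS

Gain reduction = -7 − (-29) = 22 dB; output overshoot = GR / (R − 1) = 22 / 2 = 11 dB.
Threshold = output − output overshoot = -29 − 11 = -40 dBFS.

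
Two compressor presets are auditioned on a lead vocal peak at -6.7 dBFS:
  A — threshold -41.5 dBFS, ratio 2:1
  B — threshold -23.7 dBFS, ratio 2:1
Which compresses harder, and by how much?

A: overshoot 34.8 dB → output overshoot 17.4 dB → GR 17.4 dB.
B: overshoot 17 dB → output overshoot 8.5 dB → GR 8.5 dB.
A reduces 8.9 dB more.

A, by 8.9 dB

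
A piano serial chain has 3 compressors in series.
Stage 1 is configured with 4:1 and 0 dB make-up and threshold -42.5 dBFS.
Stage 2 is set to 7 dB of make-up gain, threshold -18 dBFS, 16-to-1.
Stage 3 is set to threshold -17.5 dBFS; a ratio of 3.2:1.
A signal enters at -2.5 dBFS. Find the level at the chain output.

Stage 1: overshoot 40 dB → 40/4 = 10 dB → -32.5 dBFS.
Stage 2: -32.5 dBFS is at or below the -18 dBFS threshold — no compression; make-up brings it to -25.5 dBFS.
Stage 3: -25.5 dBFS is at or below the -17.5 dBFS threshold — no compression; output -25.5 dBFS.

-25.5 dBFS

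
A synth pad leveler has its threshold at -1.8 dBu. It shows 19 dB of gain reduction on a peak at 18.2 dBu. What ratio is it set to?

20:1

Input overshoot = 18.2 − (-1.8) = 20 dB.
Output overshoot = 20 − 19 = 1 dB.
Ratio = input overshoot / output overshoot = 20 / 1 = 20.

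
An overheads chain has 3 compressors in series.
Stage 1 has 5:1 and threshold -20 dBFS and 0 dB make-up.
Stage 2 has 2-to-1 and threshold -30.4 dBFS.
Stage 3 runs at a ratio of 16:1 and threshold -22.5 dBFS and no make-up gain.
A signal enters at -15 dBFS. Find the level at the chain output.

Stage 1: overshoot 5 dB → 5/5 = 1 dB → -19 dBFS.
Stage 2: 11.4 dB above -30.4 dBFS, reduced 2:1 to 5.7 dB above → -24.7 dBFS.
Stage 3: -24.7 dBFS is at or below the -22.5 dBFS threshold — no compression; output -24.7 dBFS.

-24.7 dBFS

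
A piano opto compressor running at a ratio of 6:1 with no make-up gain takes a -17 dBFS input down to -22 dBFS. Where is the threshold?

Let T be the threshold. Output overshoot = (input overshoot)/R, so -22 − T = (-17 − T)/6.
6·(-22 − T) = -17 − T → 5·T = -132 − (-17) = -115.
T = -115/5 = -23 dBFS.

-23 dBFS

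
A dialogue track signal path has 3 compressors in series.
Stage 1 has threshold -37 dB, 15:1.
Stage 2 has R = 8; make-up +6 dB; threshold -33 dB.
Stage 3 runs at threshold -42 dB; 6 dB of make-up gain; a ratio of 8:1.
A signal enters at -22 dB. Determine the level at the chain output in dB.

-34.5 dB

Stage 1: 15 dB above -37 dB, reduced 15:1 to 1 dB above → -36 dB.
Stage 2: -36 dB is at or below the -33 dB threshold — no compression; make-up brings it to -30 dB.
Stage 3: overshoot 12 dB → 12/8 = 1.5 dB → -40.5 dB; +6 dB make-up → -34.5 dB.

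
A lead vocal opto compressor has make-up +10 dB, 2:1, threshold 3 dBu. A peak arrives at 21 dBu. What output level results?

The input is 18 dB above the 3 dBu threshold.
The 18 dB excess becomes 9 dB after 2:1 reduction.
That puts the output at 12 dBu; make-up adds 10 dB, giving 22 dBu.

22 dBu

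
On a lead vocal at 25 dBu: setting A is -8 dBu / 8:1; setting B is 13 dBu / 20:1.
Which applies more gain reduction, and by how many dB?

A: GR = 33 − 33/8 = 28.875 dB.
B: GR = 12 − 12/20 = 11.4 dB.
Difference: 17.475 dB in favour of A.

A, by 17.475 dB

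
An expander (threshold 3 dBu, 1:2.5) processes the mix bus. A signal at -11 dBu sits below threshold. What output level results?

-32 dBu

The input is 14 dB below the 3 dBu threshold.
A 1:2.5 expander multiplies undershoot by 2.5: 14 × 2.5 = 35 dB below threshold.
Output = 3 − 35 = -32 dBu.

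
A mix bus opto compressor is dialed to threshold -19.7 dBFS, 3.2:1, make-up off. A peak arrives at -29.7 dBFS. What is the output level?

-29.7 dBFS is 10 dB below the -19.7 dBFS threshold, so no gain reduction is applied.
Output = input = -29.7 dBFS.

-29.7 dBFS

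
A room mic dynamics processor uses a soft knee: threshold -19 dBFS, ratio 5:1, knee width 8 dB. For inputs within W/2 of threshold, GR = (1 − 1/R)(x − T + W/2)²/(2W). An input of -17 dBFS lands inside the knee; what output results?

-18.8 dBFS

x − T + W/2 = -17 − (-19) + 4 = 6.
GR = (1 − 1/5) × 6² / 16 = 0.8 × 36 / 16 = 1.8 dB.
Output = -17 − 1.8 = -18.8 dBFS.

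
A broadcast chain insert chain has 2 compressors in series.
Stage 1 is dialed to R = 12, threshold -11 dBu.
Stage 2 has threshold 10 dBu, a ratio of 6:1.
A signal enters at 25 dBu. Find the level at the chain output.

Stage 1: 36 dB above -11 dBu, reduced 12:1 to 3 dB above → -8 dBu.
Stage 2: -8 dBu is at or below the 10 dBu threshold — no compression; output -8 dBu.

-8 dBu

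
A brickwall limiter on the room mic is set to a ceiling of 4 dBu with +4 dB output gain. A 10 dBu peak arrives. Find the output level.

8 dBu

The limiter clamps the peak to its 4 dBu ceiling.
Output gain then adds 4 dB: 4 + 4 = 8 dBu.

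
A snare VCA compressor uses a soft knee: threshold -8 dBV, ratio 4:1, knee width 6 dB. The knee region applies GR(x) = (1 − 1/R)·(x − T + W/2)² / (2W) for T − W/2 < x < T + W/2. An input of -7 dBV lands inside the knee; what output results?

-8 dBV

x − T + W/2 = -7 − (-8) + 3 = 4.
GR = (1 − 1/4) × 4² / 12 = 0.75 × 16 / 12 = 1 dB.
Output = -7 − 1 = -8 dBV.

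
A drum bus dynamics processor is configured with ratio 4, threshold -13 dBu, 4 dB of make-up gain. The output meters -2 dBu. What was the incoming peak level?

15 dBu

Remove make-up: -2 − 4 = -6 dBu.
The compressed level sits -6 − (-13) = 7 dB over threshold.
Before 4:1 compression the overshoot was 7 × 4 = 28 dB, so input = -13 + 28 = 15 dBu.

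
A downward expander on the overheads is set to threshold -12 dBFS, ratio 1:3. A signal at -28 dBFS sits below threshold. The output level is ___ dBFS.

-60 dBFS

The input is 16 dB below the -12 dBFS threshold.
A 1:3 expander multiplies undershoot by 3: 16 × 3 = 48 dB below threshold.
Output = -12 − 48 = -60 dBFS.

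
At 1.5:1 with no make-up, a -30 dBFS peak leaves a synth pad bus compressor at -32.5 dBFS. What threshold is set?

-37.5 dBFS

Gain reduction = -30 − (-32.5) = 2.5 dB; output overshoot = GR / (R − 1) = 2.5 / 0.5 = 5 dB.
Threshold = output − output overshoot = -32.5 − 5 = -37.5 dBFS.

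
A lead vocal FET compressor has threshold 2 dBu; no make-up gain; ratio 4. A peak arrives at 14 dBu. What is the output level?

14 dBu sits 12 dB over threshold.
At 4:1 the overshoot is divided by 4, leaving 3 dB above threshold.
Output = 2 + 3 = 5 dBu.

5 dBu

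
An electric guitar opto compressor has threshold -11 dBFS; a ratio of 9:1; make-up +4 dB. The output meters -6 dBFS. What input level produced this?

-2 dBFS

Stripping the +4 dB make-up gives -10 dBFS at the gain stage.
That's 1 dB above the -11 dBFS threshold.
Before 9:1 compression the overshoot was 1 × 9 = 9 dB, so input = -11 + 9 = -2 dBFS.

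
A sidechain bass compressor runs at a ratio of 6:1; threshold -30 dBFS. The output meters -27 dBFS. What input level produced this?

Post-compression overshoot = -27 − (-30) = 3 dB.
Before 6:1 compression the overshoot was 3 × 6 = 18 dB, so input = -30 + 18 = -12 dBFS.

-12 dBFS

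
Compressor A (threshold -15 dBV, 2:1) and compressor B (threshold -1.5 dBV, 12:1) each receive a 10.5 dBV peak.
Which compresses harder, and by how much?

A: 25.5 dB over, compressed to 12.75 dB over, so 12.75 dB of GR.
B: 12 dB over, compressed to 1 dB over, so 11 dB of GR.
A applies 1.75 dB more gain reduction.

A, by 1.75 dB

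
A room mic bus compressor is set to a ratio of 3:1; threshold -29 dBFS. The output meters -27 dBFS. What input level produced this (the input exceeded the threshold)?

The compressed level sits -27 − (-29) = 2 dB over threshold.
Before 3:1 compression the overshoot was 2 × 3 = 6 dB, so input = -29 + 6 = -23 dBFS.

-23 dBFS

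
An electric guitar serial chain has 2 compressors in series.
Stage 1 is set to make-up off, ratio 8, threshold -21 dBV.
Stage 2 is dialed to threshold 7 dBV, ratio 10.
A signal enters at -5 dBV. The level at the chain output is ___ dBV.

-19 dBV

Stage 1: -5 dBV is 16 dB over -21 dBV; at 8:1 that becomes 2 dB over, giving -19 dBV.
Stage 2: -19 dBV ≤ 7 dBV, so stage 2 doesn't engage; output -19 dBV.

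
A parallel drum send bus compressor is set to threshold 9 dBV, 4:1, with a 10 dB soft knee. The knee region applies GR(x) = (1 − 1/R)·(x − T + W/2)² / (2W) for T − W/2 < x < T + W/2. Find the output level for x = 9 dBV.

x − T + W/2 = 9 − 9 + 5 = 5.
GR = (1 − 1/4) × 5² / 20 = 0.75 × 25 / 20 = 0.9375 dB.
Output = 9 − 0.9375 = 8.0625 dBV.

8.0625 dBV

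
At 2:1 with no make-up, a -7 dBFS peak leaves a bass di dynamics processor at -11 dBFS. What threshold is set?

-15 dBFS

Gain reduction = -7 − (-11) = 4 dB; output overshoot = GR / (R − 1) = 4 / 1 = 4 dB.
Threshold = output − output overshoot = -11 − 4 = -15 dBFS.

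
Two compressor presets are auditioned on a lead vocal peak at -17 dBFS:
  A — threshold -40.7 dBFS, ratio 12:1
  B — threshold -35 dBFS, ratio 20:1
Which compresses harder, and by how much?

A: 23.7 dB over, compressed to 1.975 dB over, so 21.725 dB of GR.
B: 18 dB over, compressed to 0.9 dB over, so 17.1 dB of GR.
Difference: 4.625 dB in favour of A.

A, by 4.625 dB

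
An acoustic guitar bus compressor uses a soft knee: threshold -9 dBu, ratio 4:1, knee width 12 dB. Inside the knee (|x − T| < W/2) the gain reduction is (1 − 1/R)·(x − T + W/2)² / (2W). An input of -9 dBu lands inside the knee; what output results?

-10.125 dBu

x − T + W/2 = -9 − (-9) + 6 = 6.
GR = (1 − 1/4) × 6² / 24 = 0.75 × 36 / 24 = 1.125 dB.
Output = -9 − 1.125 = -10.125 dBu.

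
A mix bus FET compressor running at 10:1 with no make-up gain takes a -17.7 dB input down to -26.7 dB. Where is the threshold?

-27.7 dB

Let T be the threshold. Output overshoot = (input overshoot)/R, so -26.7 − T = (-17.7 − T)/10.
10·(-26.7 − T) = -17.7 − T → 9·T = -267 − (-17.7) = -249.3.
T = -249.3/9 = -27.7 dB.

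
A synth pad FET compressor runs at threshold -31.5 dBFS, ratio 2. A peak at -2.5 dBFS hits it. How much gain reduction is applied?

14.5 dB

Overshoot = -2.5 − (-31.5) = 29 dB.
After 2:1 compression the overshoot becomes 29/2 = 14.5 dB.
GR = overshoot in − overshoot out = 29 − 14.5 = 14.5 dB.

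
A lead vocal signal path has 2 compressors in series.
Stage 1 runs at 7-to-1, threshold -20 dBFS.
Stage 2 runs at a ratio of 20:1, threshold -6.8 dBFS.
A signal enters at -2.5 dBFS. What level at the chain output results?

Stage 1: 17.5 dB above -20 dBFS, reduced 7:1 to 2.5 dB above → -17.5 dBFS.
Stage 2: -17.5 dBFS ≤ -6.8 dBFS, so stage 2 doesn't engage; output -17.5 dBFS.

-17.5 dBFS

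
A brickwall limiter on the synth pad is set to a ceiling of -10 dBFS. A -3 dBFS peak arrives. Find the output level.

-10 dBFS

A brickwall limiter is an ∞:1 compressor: any input above the ceiling is clamped to -10 dBFS.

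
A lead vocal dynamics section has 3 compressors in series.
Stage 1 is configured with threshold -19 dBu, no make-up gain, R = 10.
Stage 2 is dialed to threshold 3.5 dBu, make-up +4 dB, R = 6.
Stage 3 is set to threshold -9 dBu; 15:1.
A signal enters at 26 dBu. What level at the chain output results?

Stage 1: 26 dBu is 45 dB over -19 dBu; at 10:1 that becomes 4.5 dB over, giving -14.5 dBu.
Stage 2: -14.5 dBu ≤ 3.5 dBu, so stage 2 doesn't engage; make-up brings it to -10.5 dBu.
Stage 3: -10.5 dBu ≤ -9 dBu, so stage 3 doesn't engage; output -10.5 dBu.

-10.5 dBu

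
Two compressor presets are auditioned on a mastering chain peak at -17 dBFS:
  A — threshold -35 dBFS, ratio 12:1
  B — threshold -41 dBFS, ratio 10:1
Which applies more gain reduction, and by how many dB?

B, by 5.1 dB

A: GR = 18 − 18/12 = 16.5 dB.
B: GR = 24 − 24/10 = 21.6 dB.
Difference: 5.1 dB in favour of B.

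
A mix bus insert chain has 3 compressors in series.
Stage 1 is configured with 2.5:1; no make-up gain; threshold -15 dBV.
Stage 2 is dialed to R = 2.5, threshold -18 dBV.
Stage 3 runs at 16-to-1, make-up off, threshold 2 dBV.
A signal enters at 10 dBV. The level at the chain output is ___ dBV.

-12.8 dBV

Stage 1: overshoot 25 dB → 25/2.5 = 10 dB → -5 dBV.
Stage 2: -5 dBV is 13 dB over -18 dBV; at 2.5:1 that becomes 5.2 dB over, giving -12.8 dBV.
Stage 3: -12.8 dBV ≤ 2 dBV, so stage 3 doesn't engage; output -12.8 dBV.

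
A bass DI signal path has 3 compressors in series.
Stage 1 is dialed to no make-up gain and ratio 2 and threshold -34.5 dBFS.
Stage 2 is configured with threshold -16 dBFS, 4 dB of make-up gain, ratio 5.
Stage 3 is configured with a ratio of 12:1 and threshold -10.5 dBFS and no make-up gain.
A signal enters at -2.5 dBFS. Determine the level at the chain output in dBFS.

-14.5 dBFS

Stage 1: -2.5 dBFS is 32 dB over -34.5 dBFS; at 2:1 that becomes 16 dB over, giving -18.5 dBFS.
Stage 2: -18.5 dBFS ≤ -16 dBFS, so stage 2 doesn't engage; make-up brings it to -14.5 dBFS.
Stage 3: -14.5 dBFS ≤ -10.5 dBFS, so stage 3 doesn't engage; output -14.5 dBFS.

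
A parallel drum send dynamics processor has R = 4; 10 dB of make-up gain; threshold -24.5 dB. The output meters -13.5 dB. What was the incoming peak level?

-20.5 dB

Remove make-up: -13.5 − 10 = -23.5 dB.
The compressed level sits -23.5 − (-24.5) = 1 dB over threshold.
Input overshoot = R × output overshoot = 4 dB → input = -24.5 + 4 = -20.5 dB.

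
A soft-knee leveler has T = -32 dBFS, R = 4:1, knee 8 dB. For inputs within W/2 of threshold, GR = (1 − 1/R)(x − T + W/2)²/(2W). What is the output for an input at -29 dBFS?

-31.296875 dBFS

x − T + W/2 = -29 − (-32) + 4 = 7.
GR = (1 − 1/4) × 7² / 16 = 0.75 × 49 / 16 = 2.296875 dB.
Output = -29 − 2.296875 = -31.296875 dBFS.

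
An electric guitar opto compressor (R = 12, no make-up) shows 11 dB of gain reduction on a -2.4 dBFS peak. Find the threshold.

Input is 12 dB above T (since output overshoot × R = input overshoot: (-13.4 − T)·12 = -2.4 − T gives T = -14.4 dBFS).
Check: -14.4 + (-2.4 − (-14.4))/12 = -14.4 + 1 = -13.4 dBFS. ✓

-14.4 dBFS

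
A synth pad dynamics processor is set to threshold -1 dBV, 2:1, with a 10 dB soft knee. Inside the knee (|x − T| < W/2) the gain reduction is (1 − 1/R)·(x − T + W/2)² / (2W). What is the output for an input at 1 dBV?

x − T + W/2 = 1 − (-1) + 5 = 7.
GR = (1 − 1/2) × 7² / 20 = 0.5 × 49 / 20 = 1.225 dB.
Output = 1 − 1.225 = -0.225 dBV.

-0.225 dBV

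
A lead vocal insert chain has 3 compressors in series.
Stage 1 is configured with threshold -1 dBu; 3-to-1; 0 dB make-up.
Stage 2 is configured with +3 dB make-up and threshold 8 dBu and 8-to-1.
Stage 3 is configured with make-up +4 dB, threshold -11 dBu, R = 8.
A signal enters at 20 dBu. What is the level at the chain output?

-4.5 dBu

Stage 1: 20 dBu is 21 dB over -1 dBu; at 3:1 that becomes 7 dB over, giving 6 dBu.
Stage 2: 6 dBu ≤ 8 dBu, so stage 2 doesn't engage; make-up brings it to 9 dBu.
Stage 3: 9 dBu is 20 dB over -11 dBu; at 8:1 that becomes 2.5 dB over, giving -8.5 dBu; +4 dB make-up → -4.5 dBu.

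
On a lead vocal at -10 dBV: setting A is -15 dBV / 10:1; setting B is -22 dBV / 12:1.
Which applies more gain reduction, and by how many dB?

A: overshoot 5 dB → output overshoot 0.5 dB → GR 4.5 dB.
B: overshoot 12 dB → output overshoot 1 dB → GR 11 dB.
Difference: 6.5 dB in favour of B.

B, by 6.5 dB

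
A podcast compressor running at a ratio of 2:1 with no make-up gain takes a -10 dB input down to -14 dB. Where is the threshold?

-18 dB

Gain reduction = -10 − (-14) = 4 dB; output overshoot = GR / (R − 1) = 4 / 1 = 4 dB.
Threshold = output − output overshoot = -14 − 4 = -18 dB.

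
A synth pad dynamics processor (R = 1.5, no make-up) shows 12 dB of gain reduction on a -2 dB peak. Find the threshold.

Let T be the threshold. Output overshoot = (input overshoot)/R, so -14 − T = (-2 − T)/1.5.
1.5·(-14 − T) = -2 − T → 0.5·T = -21 − (-2) = -19.
T = -19/0.5 = -38 dB.

-38 dB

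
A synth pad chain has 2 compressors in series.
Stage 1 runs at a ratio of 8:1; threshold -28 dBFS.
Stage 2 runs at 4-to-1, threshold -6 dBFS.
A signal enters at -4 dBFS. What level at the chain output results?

-25 dBFS

Stage 1: -4 dBFS is 24 dB over -28 dBFS; at 8:1 that becomes 3 dB over, giving -25 dBFS.
Stage 2: -25 dBFS is at or below the -6 dBFS threshold — no compression; output -25 dBFS.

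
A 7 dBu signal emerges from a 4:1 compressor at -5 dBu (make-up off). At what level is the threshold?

Input is 16 dB above T (since output overshoot × R = input overshoot: (-5 − T)·4 = 7 − T gives T = -9 dBu).
Check: -9 + (7 − (-9))/4 = -9 + 4 = -5 dBu. ✓

-9 dBu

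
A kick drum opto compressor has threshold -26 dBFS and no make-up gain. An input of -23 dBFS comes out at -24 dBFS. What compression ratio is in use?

1.5:1

Input overshoot = -23 − (-26) = 3 dB; output overshoot = -24 − (-26) = 2 dB.
Ratio = 3 / 2 = 1.5.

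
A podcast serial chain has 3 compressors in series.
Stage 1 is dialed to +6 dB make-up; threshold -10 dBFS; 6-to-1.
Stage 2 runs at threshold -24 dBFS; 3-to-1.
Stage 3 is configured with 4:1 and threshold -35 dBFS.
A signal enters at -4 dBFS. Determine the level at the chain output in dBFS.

Stage 1: 6 dB above -10 dBFS, reduced 6:1 to 1 dB above → -9 dBFS; +6 dB make-up → -3 dBFS.
Stage 2: 21 dB above -24 dBFS, reduced 3:1 to 7 dB above → -17 dBFS.
Stage 3: 18 dB above -35 dBFS, reduced 4:1 to 4.5 dB above → -30.5 dBFS.

-30.5 dBFS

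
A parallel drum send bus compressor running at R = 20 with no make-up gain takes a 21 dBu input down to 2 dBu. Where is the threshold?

Let T be the threshold. Output overshoot = (input overshoot)/R, so 2 − T = (21 − T)/20.
20·(2 − T) = 21 − T → 19·T = 40 − 21 = 19.
T = 19/19 = 1 dBu.

1 dBu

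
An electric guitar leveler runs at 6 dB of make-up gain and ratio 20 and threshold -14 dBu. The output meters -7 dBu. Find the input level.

Remove make-up: -7 − 6 = -13 dBu.
That's 1 dB above the -14 dBu threshold.
Undo the ratio: input overshoot = 1 × 20 = 20 dB, giving input = 6 dBu.

6 dBu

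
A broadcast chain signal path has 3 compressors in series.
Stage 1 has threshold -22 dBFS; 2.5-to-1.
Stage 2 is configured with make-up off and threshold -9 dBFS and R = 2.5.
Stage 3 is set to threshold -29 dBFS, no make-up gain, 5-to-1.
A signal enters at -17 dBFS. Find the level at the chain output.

Stage 1: 5 dB above -22 dBFS, reduced 2.5:1 to 2 dB above → -20 dBFS.
Stage 2: -20 dBFS is at or below the -9 dBFS threshold — no compression; output -20 dBFS.
Stage 3: 9 dB above -29 dBFS, reduced 5:1 to 1.8 dB above → -27.2 dBFS.

-27.2 dBFS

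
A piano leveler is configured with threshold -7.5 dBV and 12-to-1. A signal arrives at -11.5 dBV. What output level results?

-11.5 dBV

-11.5 dBV is 4 dB below the -7.5 dBV threshold, so no gain reduction is applied.
Output = input = -11.5 dBV.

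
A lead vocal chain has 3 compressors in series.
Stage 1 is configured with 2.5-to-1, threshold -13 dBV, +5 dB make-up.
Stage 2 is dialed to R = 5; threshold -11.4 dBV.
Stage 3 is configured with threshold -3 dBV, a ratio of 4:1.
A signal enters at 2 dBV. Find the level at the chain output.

Stage 1: overshoot 15 dB → 15/2.5 = 6 dB → -7 dBV; +5 dB make-up → -2 dBV.
Stage 2: -2 dBV is 9.4 dB over -11.4 dBV; at 5:1 that becomes 1.88 dB over, giving -9.52 dBV.
Stage 3: below threshold (-9.52 ≤ -3); passes unchanged; output -9.52 dBV.

-9.52 dBV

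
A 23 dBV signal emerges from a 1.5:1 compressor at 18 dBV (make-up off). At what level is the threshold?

Input is 15 dB above T (since output overshoot × R = input overshoot: (18 − T)·1.5 = 23 − T gives T = 8 dBV).
Check: 8 + (23 − 8)/1.5 = 8 + 10 = 18 dBV. ✓

8 dBV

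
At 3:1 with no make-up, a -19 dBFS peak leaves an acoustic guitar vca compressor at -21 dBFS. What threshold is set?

-22 dBFS

Let T be the threshold. Output overshoot = (input overshoot)/R, so -21 − T = (-19 − T)/3.
3·(-21 − T) = -19 − T → 2·T = -63 − (-19) = -44.
T = -44/2 = -22 dBFS.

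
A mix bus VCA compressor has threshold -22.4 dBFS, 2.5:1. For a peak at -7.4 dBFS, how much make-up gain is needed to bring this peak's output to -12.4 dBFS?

4 dB

Without make-up, output = threshold + overshoot/2.5 = -22.4 + 6 = -16.4 dBFS.
Gap to target: 4 dB.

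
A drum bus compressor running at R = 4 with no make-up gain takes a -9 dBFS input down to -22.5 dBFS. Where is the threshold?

-27 dBFS

Let T be the threshold. Output overshoot = (input overshoot)/R, so -22.5 − T = (-9 − T)/4.
4·(-22.5 − T) = -9 − T → 3·T = -90 − (-9) = -81.
T = -81/3 = -27 dBFS.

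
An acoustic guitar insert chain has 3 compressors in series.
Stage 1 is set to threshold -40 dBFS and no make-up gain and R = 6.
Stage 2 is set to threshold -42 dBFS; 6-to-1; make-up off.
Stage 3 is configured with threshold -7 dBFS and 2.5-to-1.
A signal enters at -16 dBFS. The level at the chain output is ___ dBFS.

-41 dBFS

Stage 1: -16 dBFS is 24 dB over -40 dBFS; at 6:1 that becomes 4 dB over, giving -36 dBFS.
Stage 2: overshoot 6 dB → 6/6 = 1 dB → -41 dBFS.
Stage 3: -41 dBFS ≤ -7 dBFS, so stage 3 doesn't engage; output -41 dBFS.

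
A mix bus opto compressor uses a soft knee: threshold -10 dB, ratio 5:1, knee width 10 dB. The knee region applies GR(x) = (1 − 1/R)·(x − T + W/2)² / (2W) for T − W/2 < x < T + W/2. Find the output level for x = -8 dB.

x − T + W/2 = -8 − (-10) + 5 = 7.
GR = (1 − 1/5) × 7² / 20 = 0.8 × 49 / 20 = 1.96 dB.
Output = -8 − 1.96 = -9.96 dB.

-9.96 dB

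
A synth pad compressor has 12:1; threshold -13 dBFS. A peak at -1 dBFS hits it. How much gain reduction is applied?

11 dB

The signal is 12 dB above threshold.
After 12:1 compression the overshoot becomes 12/12 = 1 dB.
GR = overshoot in − overshoot out = 12 − 1 = 11 dB.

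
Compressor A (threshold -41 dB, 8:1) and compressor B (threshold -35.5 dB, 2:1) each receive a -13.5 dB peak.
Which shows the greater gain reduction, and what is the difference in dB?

A: 27.5 dB over, compressed to 3.4375 dB over, so 24.0625 dB of GR.
B: 22 dB over, compressed to 11 dB over, so 11 dB of GR.
Difference: 13.0625 dB in favour of A.

A, by 13.0625 dB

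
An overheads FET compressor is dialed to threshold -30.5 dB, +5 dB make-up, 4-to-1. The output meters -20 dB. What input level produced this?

-8.5 dB

Stripping the +5 dB make-up gives -25 dB at the gain stage.
That's 5.5 dB above the -30.5 dB threshold.
Undo the ratio: input overshoot = 5.5 × 4 = 22 dB, giving input = -8.5 dB.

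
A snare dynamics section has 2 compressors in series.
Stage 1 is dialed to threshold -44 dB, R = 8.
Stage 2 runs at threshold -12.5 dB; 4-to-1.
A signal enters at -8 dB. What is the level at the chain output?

Stage 1: 36 dB above -44 dB, reduced 8:1 to 4.5 dB above → -39.5 dB.
Stage 2: below threshold (-39.5 ≤ -12.5); passes unchanged; output -39.5 dB.

-39.5 dB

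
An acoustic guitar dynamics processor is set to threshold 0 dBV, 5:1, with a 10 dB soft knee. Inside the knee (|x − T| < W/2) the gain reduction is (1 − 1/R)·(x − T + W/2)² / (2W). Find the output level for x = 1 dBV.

x − T + W/2 = 1 − 0 + 5 = 6.
GR = (1 − 1/5) × 6² / 20 = 0.8 × 36 / 20 = 1.44 dB.
Output = 1 − 1.44 = -0.44 dBV.

-0.44 dBV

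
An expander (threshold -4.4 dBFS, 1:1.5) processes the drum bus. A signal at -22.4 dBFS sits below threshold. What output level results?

Below threshold, a 1:1.5 expander applies gain = (1.5−1)×(T − x) of attenuation.
(1.5−1) × 18 = 9 dB, so output = -22.4 − 9 = -31.4 dBFS.

-31.4 dBFS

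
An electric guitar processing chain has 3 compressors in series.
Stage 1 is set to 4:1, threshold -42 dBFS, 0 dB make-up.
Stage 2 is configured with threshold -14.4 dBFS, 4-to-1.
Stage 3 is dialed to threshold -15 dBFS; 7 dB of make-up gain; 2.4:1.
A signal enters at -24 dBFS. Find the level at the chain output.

-30.5 dBFS

Stage 1: -24 dBFS is 18 dB over -42 dBFS; at 4:1 that becomes 4.5 dB over, giving -37.5 dBFS.
Stage 2: below threshold (-37.5 ≤ -14.4); passes unchanged; output -37.5 dBFS.
Stage 3: -37.5 dBFS is at or below the -15 dBFS threshold — no compression; make-up brings it to -30.5 dBFS.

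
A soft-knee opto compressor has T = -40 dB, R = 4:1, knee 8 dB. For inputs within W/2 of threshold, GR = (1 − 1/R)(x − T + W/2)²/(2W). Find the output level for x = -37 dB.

x − T + W/2 = -37 − (-40) + 4 = 7.
GR = (1 − 1/4) × 7² / 16 = 0.75 × 49 / 16 = 2.296875 dB.
Output = -37 − 2.296875 = -39.296875 dB.

-39.296875 dB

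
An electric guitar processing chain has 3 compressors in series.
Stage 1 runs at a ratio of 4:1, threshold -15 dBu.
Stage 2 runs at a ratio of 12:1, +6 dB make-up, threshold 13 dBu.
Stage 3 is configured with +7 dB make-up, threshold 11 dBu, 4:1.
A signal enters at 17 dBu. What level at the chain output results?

Stage 1: 17 dBu is 32 dB over -15 dBu; at 4:1 that becomes 8 dB over, giving -7 dBu.
Stage 2: -7 dBu ≤ 13 dBu, so stage 2 doesn't engage; make-up brings it to -1 dBu.
Stage 3: -1 dBu ≤ 11 dBu, so stage 3 doesn't engage; make-up brings it to 6 dBu.

6 dBu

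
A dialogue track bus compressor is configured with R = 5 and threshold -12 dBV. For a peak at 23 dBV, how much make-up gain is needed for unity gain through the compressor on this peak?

28 dB

Without make-up, output = threshold + overshoot/5 = -12 + 7 = -5 dBV.
Gap to target: 28 dB.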